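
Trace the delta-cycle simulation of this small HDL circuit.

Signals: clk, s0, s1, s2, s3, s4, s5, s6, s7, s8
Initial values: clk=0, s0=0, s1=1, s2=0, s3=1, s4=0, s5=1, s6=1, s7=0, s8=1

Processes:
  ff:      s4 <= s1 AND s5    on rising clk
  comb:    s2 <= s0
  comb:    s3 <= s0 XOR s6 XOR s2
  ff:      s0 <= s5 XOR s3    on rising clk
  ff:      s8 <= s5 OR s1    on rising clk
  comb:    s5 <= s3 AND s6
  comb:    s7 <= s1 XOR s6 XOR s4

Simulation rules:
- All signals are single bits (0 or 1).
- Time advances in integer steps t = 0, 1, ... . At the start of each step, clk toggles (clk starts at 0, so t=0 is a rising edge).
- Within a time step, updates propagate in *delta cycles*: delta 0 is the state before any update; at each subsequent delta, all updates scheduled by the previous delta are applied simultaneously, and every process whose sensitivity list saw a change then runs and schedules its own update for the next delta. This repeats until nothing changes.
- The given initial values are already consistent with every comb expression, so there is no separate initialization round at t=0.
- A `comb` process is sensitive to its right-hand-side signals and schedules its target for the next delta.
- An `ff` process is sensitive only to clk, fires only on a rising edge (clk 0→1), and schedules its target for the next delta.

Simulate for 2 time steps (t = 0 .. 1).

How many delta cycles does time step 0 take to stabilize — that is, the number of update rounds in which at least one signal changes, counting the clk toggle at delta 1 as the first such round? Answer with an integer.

3

t0.Δ0 s5=1 s2=0 s0=0 s8=1 s7=0 clk=0 s3=1 s6=1 s1=1 s4=0
t0.Δ1 s5=1 s2=0 s0=0 s8=1 s7=0 clk=1 s3=1 s6=1 s1=1 s4=0
t0.Δ2 s5=1 s2=0 s0=0 s8=1 s7=0 clk=1 s3=1 s6=1 s1=1 s4=1
t0.Δ3 s5=1 s2=0 s0=0 s8=1 s7=1 clk=1 s3=1 s6=1 s1=1 s4=1
t1.Δ0 s5=1 s2=0 s0=0 s8=1 s7=1 clk=1 s3=1 s6=1 s1=1 s4=1
t1.Δ1 s5=1 s2=0 s0=0 s8=1 s7=1 clk=0 s3=1 s6=1 s1=1 s4=1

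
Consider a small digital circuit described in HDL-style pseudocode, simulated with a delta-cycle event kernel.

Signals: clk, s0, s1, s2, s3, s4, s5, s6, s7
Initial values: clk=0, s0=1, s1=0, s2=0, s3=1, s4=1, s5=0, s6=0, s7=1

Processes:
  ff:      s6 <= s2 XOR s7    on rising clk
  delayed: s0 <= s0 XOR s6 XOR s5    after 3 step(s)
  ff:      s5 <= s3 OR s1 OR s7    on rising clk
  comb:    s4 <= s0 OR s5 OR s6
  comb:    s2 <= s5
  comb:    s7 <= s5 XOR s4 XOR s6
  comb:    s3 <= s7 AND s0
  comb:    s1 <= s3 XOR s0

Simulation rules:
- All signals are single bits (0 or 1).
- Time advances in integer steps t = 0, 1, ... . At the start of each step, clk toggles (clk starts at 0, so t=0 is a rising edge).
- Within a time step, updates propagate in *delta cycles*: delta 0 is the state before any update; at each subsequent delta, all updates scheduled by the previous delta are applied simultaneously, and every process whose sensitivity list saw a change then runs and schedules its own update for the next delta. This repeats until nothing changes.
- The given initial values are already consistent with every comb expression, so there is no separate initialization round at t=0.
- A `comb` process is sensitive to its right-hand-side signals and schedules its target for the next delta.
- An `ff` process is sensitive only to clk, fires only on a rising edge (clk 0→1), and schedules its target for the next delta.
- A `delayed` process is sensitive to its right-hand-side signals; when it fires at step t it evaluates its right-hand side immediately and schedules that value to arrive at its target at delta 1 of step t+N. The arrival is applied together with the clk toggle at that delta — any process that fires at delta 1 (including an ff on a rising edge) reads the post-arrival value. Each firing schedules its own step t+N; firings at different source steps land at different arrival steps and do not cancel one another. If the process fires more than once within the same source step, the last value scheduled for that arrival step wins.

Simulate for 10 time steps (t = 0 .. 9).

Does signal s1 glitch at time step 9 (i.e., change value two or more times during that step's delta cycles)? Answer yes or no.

[bits: s5,s6,s4,clk,s2,s0,s7,s1,s3]
t=0: Δ0=001001101 Δ1=001101101 Δ2=111101101 Δ3=111111101 | 3Δ
t=1: Δ0=111111101 Δ1=111011101 | 1Δ
t=2: Δ0=111011101 Δ1=111111101 Δ2=101111101 Δ3=101111001 Δ4=101111000 Δ5=101111010 | 5Δ
t=3: Δ0=101111010 Δ1=101011010 | 1Δ
t=4: Δ0=101011010 Δ1=101111010 Δ2=111111010 Δ3=111111110 Δ4=111111111 Δ5=111111101 | 5Δ
t=5: Δ0=111111101 Δ1=111010101 Δ2=111010110 Δ3=111010100 | 3Δ
t=6: Δ0=111010100 Δ1=111110100 Δ2=101110100 Δ3=101110000 | 3Δ
t=7: Δ0=101110000 Δ1=101011000 Δ2=101011010 | 2Δ
t=8: Δ0=101011010 Δ1=101110010 Δ2=111110000 Δ3=111110100 | 3Δ
t=9: Δ0=111110100 Δ1=111011100 Δ2=111011111 Δ3=111011101 | 3Δ

yes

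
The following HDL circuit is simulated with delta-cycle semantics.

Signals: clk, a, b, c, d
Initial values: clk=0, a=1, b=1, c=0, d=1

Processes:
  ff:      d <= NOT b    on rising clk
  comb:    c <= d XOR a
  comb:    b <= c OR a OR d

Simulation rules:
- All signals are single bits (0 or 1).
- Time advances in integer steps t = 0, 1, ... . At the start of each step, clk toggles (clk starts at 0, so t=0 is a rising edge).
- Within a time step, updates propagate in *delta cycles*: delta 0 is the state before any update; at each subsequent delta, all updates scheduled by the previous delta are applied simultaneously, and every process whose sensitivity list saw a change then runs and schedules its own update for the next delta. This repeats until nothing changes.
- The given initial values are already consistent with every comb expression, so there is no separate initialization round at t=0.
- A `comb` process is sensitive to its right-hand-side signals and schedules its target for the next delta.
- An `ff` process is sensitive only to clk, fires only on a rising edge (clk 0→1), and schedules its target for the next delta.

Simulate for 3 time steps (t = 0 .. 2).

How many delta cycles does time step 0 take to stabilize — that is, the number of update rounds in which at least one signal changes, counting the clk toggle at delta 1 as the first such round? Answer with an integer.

3

t=0 Δ0: b=1 c=0 clk=0 a=1 d=1
  Δ1: clk:0→1
  Δ2: d:1→0
  Δ3: c:0→1
  (3Δ to stable)
t=1 Δ0: b=1 c=1 clk=1 a=1 d=0
  Δ1: clk:1→0
  (1Δ to stable)
t=2 Δ0: b=1 c=1 clk=0 a=1 d=0
  Δ1: clk:0→1
  (1Δ to stable)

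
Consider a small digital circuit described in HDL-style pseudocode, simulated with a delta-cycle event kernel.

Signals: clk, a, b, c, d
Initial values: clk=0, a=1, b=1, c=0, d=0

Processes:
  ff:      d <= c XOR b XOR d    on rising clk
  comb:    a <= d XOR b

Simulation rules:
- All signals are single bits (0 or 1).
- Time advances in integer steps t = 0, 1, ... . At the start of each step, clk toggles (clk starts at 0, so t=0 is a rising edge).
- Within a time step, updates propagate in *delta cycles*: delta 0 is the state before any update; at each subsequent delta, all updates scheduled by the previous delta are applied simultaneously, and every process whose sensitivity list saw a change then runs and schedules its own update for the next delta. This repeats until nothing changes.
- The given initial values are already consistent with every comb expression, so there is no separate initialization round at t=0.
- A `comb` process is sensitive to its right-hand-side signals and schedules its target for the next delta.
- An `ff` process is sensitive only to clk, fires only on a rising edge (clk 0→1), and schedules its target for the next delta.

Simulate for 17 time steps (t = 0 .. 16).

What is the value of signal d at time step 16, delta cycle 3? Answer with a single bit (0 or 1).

t=0 Δ0: a=1 clk=0 b=1 d=0 c=0
  Δ1: clk:0→1
  Δ2: d:0→1
  Δ3: a:1→0
  (3Δ to stable)
t=1 Δ0: a=0 clk=1 b=1 d=1 c=0
  Δ1: clk:1→0
  (1Δ to stable)
t=2 Δ0: a=0 clk=0 b=1 d=1 c=0
  Δ1: clk:0→1
  Δ2: d:1→0
  Δ3: a:0→1
  (3Δ to stable)
t=3 Δ0: a=1 clk=1 b=1 d=0 c=0
  Δ1: clk:1→0
  (1Δ to stable)
t=4 Δ0: a=1 clk=0 b=1 d=0 c=0
  Δ1: clk:0→1
  Δ2: d:0→1
  Δ3: a:1→0
  (3Δ to stable)
t=5 Δ0: a=0 clk=1 b=1 d=1 c=0
  Δ1: clk:1→0
  (1Δ to stable)
t=6 Δ0: a=0 clk=0 b=1 d=1 c=0
  Δ1: clk:0→1
  Δ2: d:1→0
  Δ3: a:0→1
  (3Δ to stable)
t=7 Δ0: a=1 clk=1 b=1 d=0 c=0
  Δ1: clk:1→0
  (1Δ to stable)
t=8 Δ0: a=1 clk=0 b=1 d=0 c=0
  Δ1: clk:0→1
  Δ2: d:0→1
  Δ3: a:1→0
  (3Δ to stable)
t=9 Δ0: a=0 clk=1 b=1 d=1 c=0
  Δ1: clk:1→0
  (1Δ to stable)
t=10 Δ0: a=0 clk=0 b=1 d=1 c=0
  Δ1: clk:0→1
  Δ2: d:1→0
  Δ3: a:0→1
  (3Δ to stable)
t=11 Δ0: a=1 clk=1 b=1 d=0 c=0
  Δ1: clk:1→0
  (1Δ to stable)
t=12 Δ0: a=1 clk=0 b=1 d=0 c=0
  Δ1: clk:0→1
  Δ2: d:0→1
  Δ3: a:1→0
  (3Δ to stable)
t=13 Δ0: a=0 clk=1 b=1 d=1 c=0
  Δ1: clk:1→0
  (1Δ to stable)
t=14 Δ0: a=0 clk=0 b=1 d=1 c=0
  Δ1: clk:0→1
  Δ2: d:1→0
  Δ3: a:0→1
  (3Δ to stable)
t=15 Δ0: a=1 clk=1 b=1 d=0 c=0
  Δ1: clk:1→0
  (1Δ to stable)
t=16 Δ0: a=1 clk=0 b=1 d=0 c=0
  Δ1: clk:0→1
  Δ2: d:0→1
  Δ3: a:1→0
  (3Δ to stable)

1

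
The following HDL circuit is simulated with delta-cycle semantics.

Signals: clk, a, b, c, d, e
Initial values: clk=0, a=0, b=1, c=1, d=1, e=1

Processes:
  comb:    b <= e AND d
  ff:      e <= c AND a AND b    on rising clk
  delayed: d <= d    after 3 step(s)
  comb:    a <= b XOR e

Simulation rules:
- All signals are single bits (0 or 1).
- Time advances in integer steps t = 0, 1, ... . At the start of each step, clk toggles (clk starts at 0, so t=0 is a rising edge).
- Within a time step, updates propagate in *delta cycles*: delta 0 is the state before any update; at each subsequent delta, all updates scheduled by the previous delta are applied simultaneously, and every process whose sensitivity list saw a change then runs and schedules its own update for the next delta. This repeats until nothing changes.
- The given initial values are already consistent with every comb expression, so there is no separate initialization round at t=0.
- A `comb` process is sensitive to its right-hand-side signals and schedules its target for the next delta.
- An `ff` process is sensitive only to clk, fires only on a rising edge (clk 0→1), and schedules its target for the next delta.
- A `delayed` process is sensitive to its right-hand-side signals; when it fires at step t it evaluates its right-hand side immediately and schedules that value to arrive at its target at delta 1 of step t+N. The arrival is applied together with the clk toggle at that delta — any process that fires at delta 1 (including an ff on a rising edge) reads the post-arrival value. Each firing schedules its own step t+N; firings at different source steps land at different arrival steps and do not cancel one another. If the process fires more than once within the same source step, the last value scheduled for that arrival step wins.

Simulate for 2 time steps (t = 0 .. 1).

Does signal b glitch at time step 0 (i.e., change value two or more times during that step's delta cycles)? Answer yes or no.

[bits: clk,d,e,b,a,c]
t=0: Δ0=011101 Δ1=111101 Δ2=110101 Δ3=110011 Δ4=110001 | 4Δ
t=1: Δ0=110001 Δ1=010001 | 1Δ

no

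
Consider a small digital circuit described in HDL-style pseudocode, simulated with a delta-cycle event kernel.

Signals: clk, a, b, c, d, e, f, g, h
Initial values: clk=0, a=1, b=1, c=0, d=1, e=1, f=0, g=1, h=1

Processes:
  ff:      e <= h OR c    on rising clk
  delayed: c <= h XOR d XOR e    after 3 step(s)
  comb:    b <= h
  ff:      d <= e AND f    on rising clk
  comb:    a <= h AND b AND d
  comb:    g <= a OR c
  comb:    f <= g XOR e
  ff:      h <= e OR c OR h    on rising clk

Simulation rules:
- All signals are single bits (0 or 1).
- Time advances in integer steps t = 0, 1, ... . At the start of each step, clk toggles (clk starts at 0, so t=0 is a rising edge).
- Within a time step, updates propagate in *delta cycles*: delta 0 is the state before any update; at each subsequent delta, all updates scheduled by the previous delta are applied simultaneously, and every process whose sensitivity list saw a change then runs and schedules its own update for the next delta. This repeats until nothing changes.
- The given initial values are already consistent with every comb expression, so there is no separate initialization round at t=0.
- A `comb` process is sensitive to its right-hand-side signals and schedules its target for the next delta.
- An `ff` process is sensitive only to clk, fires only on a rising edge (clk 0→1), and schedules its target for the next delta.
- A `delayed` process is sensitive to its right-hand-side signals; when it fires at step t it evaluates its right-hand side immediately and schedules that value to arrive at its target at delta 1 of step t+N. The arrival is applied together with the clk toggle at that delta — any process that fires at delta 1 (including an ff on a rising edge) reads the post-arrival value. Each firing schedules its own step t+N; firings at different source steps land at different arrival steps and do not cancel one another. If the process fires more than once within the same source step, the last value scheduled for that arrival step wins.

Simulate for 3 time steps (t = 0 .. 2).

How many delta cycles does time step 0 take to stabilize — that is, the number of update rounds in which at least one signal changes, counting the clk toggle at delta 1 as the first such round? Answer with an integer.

[bits: clk,a,e,g,c,d,f,b,h]
t=0: Δ0=011101011 Δ1=111101011 Δ2=111100011 Δ3=101100011 Δ4=101000011 Δ5=101000111 | 5Δ
t=1: Δ0=101000111 Δ1=001000111 | 1Δ
t=2: Δ0=001000111 Δ1=101000111 Δ2=101001111 Δ3=111001111 Δ4=111101111 Δ5=111101011 | 5Δ

5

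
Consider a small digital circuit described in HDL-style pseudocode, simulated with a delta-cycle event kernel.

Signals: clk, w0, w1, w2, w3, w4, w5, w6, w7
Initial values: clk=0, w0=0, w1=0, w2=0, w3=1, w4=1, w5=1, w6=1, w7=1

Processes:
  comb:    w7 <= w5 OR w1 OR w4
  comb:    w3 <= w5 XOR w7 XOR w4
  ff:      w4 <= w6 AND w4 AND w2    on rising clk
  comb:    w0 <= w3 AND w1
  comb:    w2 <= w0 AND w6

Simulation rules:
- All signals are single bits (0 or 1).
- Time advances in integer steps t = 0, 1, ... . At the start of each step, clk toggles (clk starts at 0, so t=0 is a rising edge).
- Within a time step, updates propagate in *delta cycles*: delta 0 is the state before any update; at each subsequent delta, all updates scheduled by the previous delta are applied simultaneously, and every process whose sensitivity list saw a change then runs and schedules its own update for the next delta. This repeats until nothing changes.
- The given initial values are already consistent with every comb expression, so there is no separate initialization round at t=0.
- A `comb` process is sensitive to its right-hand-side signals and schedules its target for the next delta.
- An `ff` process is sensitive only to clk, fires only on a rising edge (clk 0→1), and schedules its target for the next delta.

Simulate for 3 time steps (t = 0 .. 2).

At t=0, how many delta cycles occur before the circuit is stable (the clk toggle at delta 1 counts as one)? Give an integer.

3

[bits: w5,w2,w6,w4,w0,w7,clk,w1,w3]
t=0: Δ0=101101001 Δ1=101101101 Δ2=101001101 Δ3=101001100 | 3Δ
t=1: Δ0=101001100 Δ1=101001000 | 1Δ
t=2: Δ0=101001000 Δ1=101001100 | 1Δ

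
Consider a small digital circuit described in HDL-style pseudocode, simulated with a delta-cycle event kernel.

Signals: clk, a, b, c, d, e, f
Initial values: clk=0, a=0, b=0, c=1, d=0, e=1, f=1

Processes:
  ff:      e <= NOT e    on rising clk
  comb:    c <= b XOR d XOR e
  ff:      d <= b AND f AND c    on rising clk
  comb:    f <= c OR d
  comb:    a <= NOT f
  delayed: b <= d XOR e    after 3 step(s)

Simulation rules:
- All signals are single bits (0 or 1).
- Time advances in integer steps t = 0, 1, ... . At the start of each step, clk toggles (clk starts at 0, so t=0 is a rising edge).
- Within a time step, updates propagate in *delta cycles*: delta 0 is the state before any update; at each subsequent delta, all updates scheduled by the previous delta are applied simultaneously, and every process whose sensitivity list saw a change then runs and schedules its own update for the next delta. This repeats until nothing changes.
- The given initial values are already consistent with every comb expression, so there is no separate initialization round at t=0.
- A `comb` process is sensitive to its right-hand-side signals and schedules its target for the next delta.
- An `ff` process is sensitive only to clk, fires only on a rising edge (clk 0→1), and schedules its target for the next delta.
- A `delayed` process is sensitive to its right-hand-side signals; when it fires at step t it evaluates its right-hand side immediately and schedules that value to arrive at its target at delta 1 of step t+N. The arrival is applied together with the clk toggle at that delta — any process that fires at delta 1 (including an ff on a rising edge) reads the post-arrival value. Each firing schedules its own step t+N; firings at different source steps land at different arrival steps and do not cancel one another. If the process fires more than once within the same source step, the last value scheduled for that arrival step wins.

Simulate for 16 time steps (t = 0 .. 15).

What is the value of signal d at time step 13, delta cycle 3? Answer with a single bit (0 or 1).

0

t0.Δ0 f=1 e=1 d=0 b=0 a=0 clk=0 c=1
t0.Δ1 f=1 e=1 d=0 b=0 a=0 clk=1 c=1
t0.Δ2 f=1 e=0 d=0 b=0 a=0 clk=1 c=1
t0.Δ3 f=1 e=0 d=0 b=0 a=0 clk=1 c=0
t0.Δ4 f=0 e=0 d=0 b=0 a=0 clk=1 c=0
t0.Δ5 f=0 e=0 d=0 b=0 a=1 clk=1 c=0
t1.Δ0 f=0 e=0 d=0 b=0 a=1 clk=1 c=0
t1.Δ1 f=0 e=0 d=0 b=0 a=1 clk=0 c=0
t2.Δ0 f=0 e=0 d=0 b=0 a=1 clk=0 c=0
t2.Δ1 f=0 e=0 d=0 b=0 a=1 clk=1 c=0
t2.Δ2 f=0 e=1 d=0 b=0 a=1 clk=1 c=0
t2.Δ3 f=0 e=1 d=0 b=0 a=1 clk=1 c=1
t2.Δ4 f=1 e=1 d=0 b=0 a=1 clk=1 c=1
t2.Δ5 f=1 e=1 d=0 b=0 a=0 clk=1 c=1
t3.Δ0 f=1 e=1 d=0 b=0 a=0 clk=1 c=1
t3.Δ1 f=1 e=1 d=0 b=0 a=0 clk=0 c=1
t4.Δ0 f=1 e=1 d=0 b=0 a=0 clk=0 c=1
t4.Δ1 f=1 e=1 d=0 b=0 a=0 clk=1 c=1
t4.Δ2 f=1 e=0 d=0 b=0 a=0 clk=1 c=1
t4.Δ3 f=1 e=0 d=0 b=0 a=0 clk=1 c=0
t4.Δ4 f=0 e=0 d=0 b=0 a=0 clk=1 c=0
t4.Δ5 f=0 e=0 d=0 b=0 a=1 clk=1 c=0
t5.Δ0 f=0 e=0 d=0 b=0 a=1 clk=1 c=0
t5.Δ1 f=0 e=0 d=0 b=1 a=1 clk=0 c=0
t5.Δ2 f=0 e=0 d=0 b=1 a=1 clk=0 c=1
t5.Δ3 f=1 e=0 d=0 b=1 a=1 clk=0 c=1
t5.Δ4 f=1 e=0 d=0 b=1 a=0 clk=0 c=1
t6.Δ0 f=1 e=0 d=0 b=1 a=0 clk=0 c=1
t6.Δ1 f=1 e=0 d=0 b=1 a=0 clk=1 c=1
t6.Δ2 f=1 e=1 d=1 b=1 a=0 clk=1 c=1
t7.Δ0 f=1 e=1 d=1 b=1 a=0 clk=1 c=1
t7.Δ1 f=1 e=1 d=1 b=0 a=0 clk=0 c=1
t7.Δ2 f=1 e=1 d=1 b=0 a=0 clk=0 c=0
t8.Δ0 f=1 e=1 d=1 b=0 a=0 clk=0 c=0
t8.Δ1 f=1 e=1 d=1 b=0 a=0 clk=1 c=0
t8.Δ2 f=1 e=0 d=0 b=0 a=0 clk=1 c=0
t8.Δ3 f=0 e=0 d=0 b=0 a=0 clk=1 c=0
t8.Δ4 f=0 e=0 d=0 b=0 a=1 clk=1 c=0
t9.Δ0 f=0 e=0 d=0 b=0 a=1 clk=1 c=0
t9.Δ1 f=0 e=0 d=0 b=0 a=1 clk=0 c=0
t10.Δ0 f=0 e=0 d=0 b=0 a=1 clk=0 c=0
t10.Δ1 f=0 e=0 d=0 b=0 a=1 clk=1 c=0
t10.Δ2 f=0 e=1 d=0 b=0 a=1 clk=1 c=0
t10.Δ3 f=0 e=1 d=0 b=0 a=1 clk=1 c=1
t10.Δ4 f=1 e=1 d=0 b=0 a=1 clk=1 c=1
t10.Δ5 f=1 e=1 d=0 b=0 a=0 clk=1 c=1
t11.Δ0 f=1 e=1 d=0 b=0 a=0 clk=1 c=1
t11.Δ1 f=1 e=1 d=0 b=0 a=0 clk=0 c=1
t12.Δ0 f=1 e=1 d=0 b=0 a=0 clk=0 c=1
t12.Δ1 f=1 e=1 d=0 b=0 a=0 clk=1 c=1
t12.Δ2 f=1 e=0 d=0 b=0 a=0 clk=1 c=1
t12.Δ3 f=1 e=0 d=0 b=0 a=0 clk=1 c=0
t12.Δ4 f=0 e=0 d=0 b=0 a=0 clk=1 c=0
t12.Δ5 f=0 e=0 d=0 b=0 a=1 clk=1 c=0
t13.Δ0 f=0 e=0 d=0 b=0 a=1 clk=1 c=0
t13.Δ1 f=0 e=0 d=0 b=1 a=1 clk=0 c=0
t13.Δ2 f=0 e=0 d=0 b=1 a=1 clk=0 c=1
t13.Δ3 f=1 e=0 d=0 b=1 a=1 clk=0 c=1
t13.Δ4 f=1 e=0 d=0 b=1 a=0 clk=0 c=1
t14.Δ0 f=1 e=0 d=0 b=1 a=0 clk=0 c=1
t14.Δ1 f=1 e=0 d=0 b=1 a=0 clk=1 c=1
t14.Δ2 f=1 e=1 d=1 b=1 a=0 clk=1 c=1
t15.Δ0 f=1 e=1 d=1 b=1 a=0 clk=1 c=1
t15.Δ1 f=1 e=1 d=1 b=0 a=0 clk=0 c=1
t15.Δ2 f=1 e=1 d=1 b=0 a=0 clk=0 c=0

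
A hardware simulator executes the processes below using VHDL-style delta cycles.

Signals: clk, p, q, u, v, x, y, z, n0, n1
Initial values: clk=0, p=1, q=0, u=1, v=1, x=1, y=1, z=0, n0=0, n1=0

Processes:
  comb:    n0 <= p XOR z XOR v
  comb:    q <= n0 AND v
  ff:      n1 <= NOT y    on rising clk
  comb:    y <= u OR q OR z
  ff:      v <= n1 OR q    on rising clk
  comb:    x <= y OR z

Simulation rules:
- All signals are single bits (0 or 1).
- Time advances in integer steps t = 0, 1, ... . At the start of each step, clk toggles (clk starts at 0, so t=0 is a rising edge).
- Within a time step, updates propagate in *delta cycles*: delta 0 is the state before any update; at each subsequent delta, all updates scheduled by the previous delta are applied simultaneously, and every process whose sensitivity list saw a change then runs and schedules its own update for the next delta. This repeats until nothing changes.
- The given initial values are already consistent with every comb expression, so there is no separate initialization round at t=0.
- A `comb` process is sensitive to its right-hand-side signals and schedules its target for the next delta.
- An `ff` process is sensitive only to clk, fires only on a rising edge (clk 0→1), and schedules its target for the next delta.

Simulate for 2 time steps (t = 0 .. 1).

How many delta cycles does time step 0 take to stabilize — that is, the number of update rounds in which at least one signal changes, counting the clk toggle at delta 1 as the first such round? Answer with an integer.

[bits: q,p,v,clk,z,x,y,n0,n1,u]
t=0: Δ0=0110011001 Δ1=0111011001 Δ2=0101011001 Δ3=0101011101 | 3Δ
t=1: Δ0=0101011101 Δ1=0100011101 | 1Δ

3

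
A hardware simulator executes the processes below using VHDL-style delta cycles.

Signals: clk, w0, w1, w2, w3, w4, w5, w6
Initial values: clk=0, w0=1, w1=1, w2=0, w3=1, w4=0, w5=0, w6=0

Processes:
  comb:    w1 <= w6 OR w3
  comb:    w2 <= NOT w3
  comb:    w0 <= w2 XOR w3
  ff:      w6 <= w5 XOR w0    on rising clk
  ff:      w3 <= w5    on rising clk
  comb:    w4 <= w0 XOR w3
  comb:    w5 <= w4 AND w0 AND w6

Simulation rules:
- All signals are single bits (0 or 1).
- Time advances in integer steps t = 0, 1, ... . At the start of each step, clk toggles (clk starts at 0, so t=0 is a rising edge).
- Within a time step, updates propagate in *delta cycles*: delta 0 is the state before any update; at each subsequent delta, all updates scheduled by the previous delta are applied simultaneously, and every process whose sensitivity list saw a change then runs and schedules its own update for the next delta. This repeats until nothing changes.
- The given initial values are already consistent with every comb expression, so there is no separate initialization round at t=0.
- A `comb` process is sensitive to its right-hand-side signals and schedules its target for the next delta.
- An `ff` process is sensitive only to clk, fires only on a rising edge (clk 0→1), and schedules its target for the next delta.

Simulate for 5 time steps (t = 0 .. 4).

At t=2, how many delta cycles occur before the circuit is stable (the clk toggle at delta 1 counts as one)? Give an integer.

t0.Δ0 w6=0 clk=0 w5=0 w3=1 w0=1 w1=1 w2=0 w4=0
t0.Δ1 w6=0 clk=1 w5=0 w3=1 w0=1 w1=1 w2=0 w4=0
t0.Δ2 w6=1 clk=1 w5=0 w3=0 w0=1 w1=1 w2=0 w4=0
t0.Δ3 w6=1 clk=1 w5=0 w3=0 w0=0 w1=1 w2=1 w4=1
t0.Δ4 w6=1 clk=1 w5=0 w3=0 w0=1 w1=1 w2=1 w4=0
t0.Δ5 w6=1 clk=1 w5=0 w3=0 w0=1 w1=1 w2=1 w4=1
t0.Δ6 w6=1 clk=1 w5=1 w3=0 w0=1 w1=1 w2=1 w4=1
t1.Δ0 w6=1 clk=1 w5=1 w3=0 w0=1 w1=1 w2=1 w4=1
t1.Δ1 w6=1 clk=0 w5=1 w3=0 w0=1 w1=1 w2=1 w4=1
t2.Δ0 w6=1 clk=0 w5=1 w3=0 w0=1 w1=1 w2=1 w4=1
t2.Δ1 w6=1 clk=1 w5=1 w3=0 w0=1 w1=1 w2=1 w4=1
t2.Δ2 w6=0 clk=1 w5=1 w3=1 w0=1 w1=1 w2=1 w4=1
t2.Δ3 w6=0 clk=1 w5=0 w3=1 w0=0 w1=1 w2=0 w4=0
t2.Δ4 w6=0 clk=1 w5=0 w3=1 w0=1 w1=1 w2=0 w4=1
t2.Δ5 w6=0 clk=1 w5=0 w3=1 w0=1 w1=1 w2=0 w4=0
t3.Δ0 w6=0 clk=1 w5=0 w3=1 w0=1 w1=1 w2=0 w4=0
t3.Δ1 w6=0 clk=0 w5=0 w3=1 w0=1 w1=1 w2=0 w4=0
t4.Δ0 w6=0 clk=0 w5=0 w3=1 w0=1 w1=1 w2=0 w4=0
t4.Δ1 w6=0 clk=1 w5=0 w3=1 w0=1 w1=1 w2=0 w4=0
t4.Δ2 w6=1 clk=1 w5=0 w3=0 w0=1 w1=1 w2=0 w4=0
t4.Δ3 w6=1 clk=1 w5=0 w3=0 w0=0 w1=1 w2=1 w4=1
t4.Δ4 w6=1 clk=1 w5=0 w3=0 w0=1 w1=1 w2=1 w4=0
t4.Δ5 w6=1 clk=1 w5=0 w3=0 w0=1 w1=1 w2=1 w4=1
t4.Δ6 w6=1 clk=1 w5=1 w3=0 w0=1 w1=1 w2=1 w4=1

5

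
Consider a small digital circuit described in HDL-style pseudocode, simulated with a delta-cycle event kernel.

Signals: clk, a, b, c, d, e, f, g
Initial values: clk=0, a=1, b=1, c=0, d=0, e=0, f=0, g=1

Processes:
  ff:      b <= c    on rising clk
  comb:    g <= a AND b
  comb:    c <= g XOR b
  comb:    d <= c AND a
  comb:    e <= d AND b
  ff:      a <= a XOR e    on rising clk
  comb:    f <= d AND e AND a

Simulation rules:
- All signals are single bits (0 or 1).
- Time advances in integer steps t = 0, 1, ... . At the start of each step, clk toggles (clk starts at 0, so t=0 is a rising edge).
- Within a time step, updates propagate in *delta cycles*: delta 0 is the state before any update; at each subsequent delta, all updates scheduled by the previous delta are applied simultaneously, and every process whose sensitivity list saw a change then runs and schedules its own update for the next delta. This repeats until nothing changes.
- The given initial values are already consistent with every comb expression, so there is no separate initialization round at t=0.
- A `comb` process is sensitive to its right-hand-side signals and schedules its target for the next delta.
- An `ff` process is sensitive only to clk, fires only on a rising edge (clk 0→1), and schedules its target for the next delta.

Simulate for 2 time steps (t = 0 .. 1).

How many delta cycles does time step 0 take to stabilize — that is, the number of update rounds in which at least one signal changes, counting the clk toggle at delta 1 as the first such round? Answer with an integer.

t0.Δ0 c=0 a=1 d=0 e=0 b=1 g=1 clk=0 f=0
t0.Δ1 c=0 a=1 d=0 e=0 b=1 g=1 clk=1 f=0
t0.Δ2 c=0 a=1 d=0 e=0 b=0 g=1 clk=1 f=0
t0.Δ3 c=1 a=1 d=0 e=0 b=0 g=0 clk=1 f=0
t0.Δ4 c=0 a=1 d=1 e=0 b=0 g=0 clk=1 f=0
t0.Δ5 c=0 a=1 d=0 e=0 b=0 g=0 clk=1 f=0
t1.Δ0 c=0 a=1 d=0 e=0 b=0 g=0 clk=1 f=0
t1.Δ1 c=0 a=1 d=0 e=0 b=0 g=0 clk=0 f=0

5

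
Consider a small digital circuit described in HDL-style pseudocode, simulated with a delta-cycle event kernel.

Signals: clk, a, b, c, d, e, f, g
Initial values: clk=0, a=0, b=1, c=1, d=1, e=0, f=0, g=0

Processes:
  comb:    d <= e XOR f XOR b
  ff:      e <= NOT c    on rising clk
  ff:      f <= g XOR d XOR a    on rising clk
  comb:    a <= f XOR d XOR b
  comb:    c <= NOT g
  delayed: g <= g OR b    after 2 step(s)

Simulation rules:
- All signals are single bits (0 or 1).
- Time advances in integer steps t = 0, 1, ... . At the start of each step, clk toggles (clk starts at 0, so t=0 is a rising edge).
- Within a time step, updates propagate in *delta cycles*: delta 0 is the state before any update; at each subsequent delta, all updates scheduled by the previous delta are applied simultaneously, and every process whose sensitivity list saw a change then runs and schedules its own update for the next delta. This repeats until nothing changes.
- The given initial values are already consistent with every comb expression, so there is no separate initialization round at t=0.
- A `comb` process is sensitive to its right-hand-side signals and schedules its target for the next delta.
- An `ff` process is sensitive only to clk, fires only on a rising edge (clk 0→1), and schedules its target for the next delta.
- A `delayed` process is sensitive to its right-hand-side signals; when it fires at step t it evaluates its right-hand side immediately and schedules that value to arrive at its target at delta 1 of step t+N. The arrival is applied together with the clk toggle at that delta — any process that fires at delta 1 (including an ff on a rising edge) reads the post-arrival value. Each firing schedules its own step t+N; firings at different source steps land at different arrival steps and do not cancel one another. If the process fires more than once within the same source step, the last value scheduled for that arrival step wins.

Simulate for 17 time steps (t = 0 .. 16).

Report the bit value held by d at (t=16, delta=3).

0

[bits: e,g,a,b,f,d,clk,c]
t=0: Δ0=00010101 Δ1=00010111 Δ2=00011111 Δ3=00111011 Δ4=00011011 | 4Δ
t=1: Δ0=00011011 Δ1=00011001 | 1Δ
t=2: Δ0=00011001 Δ1=00011011 Δ2=00010011 Δ3=00110111 Δ4=00010111 | 4Δ
t=3: Δ0=00010111 Δ1=00010101 | 1Δ
t=4: Δ0=00010101 Δ1=00010111 Δ2=00011111 Δ3=00111011 Δ4=00011011 | 4Δ
t=5: Δ0=00011011 Δ1=00011001 | 1Δ
t=6: Δ0=00011001 Δ1=00011011 Δ2=00010011 Δ3=00110111 Δ4=00010111 | 4Δ
t=7: Δ0=00010111 Δ1=00010101 | 1Δ
t=8: Δ0=00010101 Δ1=00010111 Δ2=00011111 Δ3=00111011 Δ4=00011011 | 4Δ
t=9: Δ0=00011011 Δ1=00011001 | 1Δ
t=10: Δ0=00011001 Δ1=00011011 Δ2=00010011 Δ3=00110111 Δ4=00010111 | 4Δ
t=11: Δ0=00010111 Δ1=00010101 | 1Δ
t=12: Δ0=00010101 Δ1=00010111 Δ2=00011111 Δ3=00111011 Δ4=00011011 | 4Δ
t=13: Δ0=00011011 Δ1=00011001 | 1Δ
t=14: Δ0=00011001 Δ1=00011011 Δ2=00010011 Δ3=00110111 Δ4=00010111 | 4Δ
t=15: Δ0=00010111 Δ1=00010101 | 1Δ
t=16: Δ0=00010101 Δ1=00010111 Δ2=00011111 Δ3=00111011 Δ4=00011011 | 4Δ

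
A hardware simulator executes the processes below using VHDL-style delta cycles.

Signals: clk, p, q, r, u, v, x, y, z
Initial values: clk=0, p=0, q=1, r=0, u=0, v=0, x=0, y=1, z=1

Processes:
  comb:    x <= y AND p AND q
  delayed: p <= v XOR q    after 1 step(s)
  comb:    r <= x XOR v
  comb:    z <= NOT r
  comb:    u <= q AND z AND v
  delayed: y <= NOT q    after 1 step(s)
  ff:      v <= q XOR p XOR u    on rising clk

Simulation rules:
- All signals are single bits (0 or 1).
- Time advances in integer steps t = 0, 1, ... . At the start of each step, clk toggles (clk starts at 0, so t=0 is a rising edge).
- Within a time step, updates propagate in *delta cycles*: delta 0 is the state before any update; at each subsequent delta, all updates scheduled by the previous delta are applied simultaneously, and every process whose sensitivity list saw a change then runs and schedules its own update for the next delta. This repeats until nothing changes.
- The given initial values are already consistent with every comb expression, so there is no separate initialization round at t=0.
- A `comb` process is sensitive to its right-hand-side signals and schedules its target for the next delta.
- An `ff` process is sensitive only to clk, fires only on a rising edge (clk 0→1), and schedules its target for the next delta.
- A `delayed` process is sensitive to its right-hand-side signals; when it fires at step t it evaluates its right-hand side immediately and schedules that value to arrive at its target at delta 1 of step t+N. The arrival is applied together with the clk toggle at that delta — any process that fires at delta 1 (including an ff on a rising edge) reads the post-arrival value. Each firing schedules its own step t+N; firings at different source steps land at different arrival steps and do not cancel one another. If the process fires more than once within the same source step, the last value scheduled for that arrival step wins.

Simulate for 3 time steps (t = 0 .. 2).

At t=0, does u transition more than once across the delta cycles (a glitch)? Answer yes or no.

yes

t=0 Δ0: y=1 x=0 p=0 v=0 clk=0 r=0 u=0 q=1 z=1
  Δ1: clk:0→1
  Δ2: v:0→1
  Δ3: r:0→1, u:0→1
  Δ4: z:1→0
  Δ5: u:1→0
  (5Δ to stable)
t=1 Δ0: y=1 x=0 p=0 v=1 clk=1 r=1 u=0 q=1 z=0
  Δ1: clk:1→0
  (1Δ to stable)
t=2 Δ0: y=1 x=0 p=0 v=1 clk=0 r=1 u=0 q=1 z=0
  Δ1: clk:0→1
  (1Δ to stable)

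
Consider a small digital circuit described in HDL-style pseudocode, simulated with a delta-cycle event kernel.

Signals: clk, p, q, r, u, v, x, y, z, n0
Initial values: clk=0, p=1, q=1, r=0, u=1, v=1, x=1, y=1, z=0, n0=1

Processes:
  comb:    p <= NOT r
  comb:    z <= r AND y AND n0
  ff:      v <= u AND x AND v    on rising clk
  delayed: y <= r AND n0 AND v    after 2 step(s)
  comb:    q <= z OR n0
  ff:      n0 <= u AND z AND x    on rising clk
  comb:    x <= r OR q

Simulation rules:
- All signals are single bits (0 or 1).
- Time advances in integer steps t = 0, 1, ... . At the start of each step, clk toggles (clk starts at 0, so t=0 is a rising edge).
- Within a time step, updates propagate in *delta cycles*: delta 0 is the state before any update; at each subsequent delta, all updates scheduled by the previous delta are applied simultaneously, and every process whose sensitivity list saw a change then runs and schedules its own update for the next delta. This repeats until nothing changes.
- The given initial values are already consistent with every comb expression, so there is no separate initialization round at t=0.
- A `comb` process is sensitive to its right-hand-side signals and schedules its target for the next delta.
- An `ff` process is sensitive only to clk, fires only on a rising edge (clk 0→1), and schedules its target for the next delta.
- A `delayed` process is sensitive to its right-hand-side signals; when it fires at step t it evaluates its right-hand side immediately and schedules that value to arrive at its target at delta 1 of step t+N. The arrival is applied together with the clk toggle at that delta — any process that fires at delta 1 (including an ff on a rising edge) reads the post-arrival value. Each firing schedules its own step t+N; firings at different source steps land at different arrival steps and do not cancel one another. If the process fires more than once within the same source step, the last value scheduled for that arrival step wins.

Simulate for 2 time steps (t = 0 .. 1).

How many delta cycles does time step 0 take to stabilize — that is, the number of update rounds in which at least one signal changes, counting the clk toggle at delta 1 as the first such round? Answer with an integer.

[bits: q,z,p,x,n0,y,clk,u,v,r]
t=0: Δ0=1011110110 Δ1=1011111110 Δ2=1011011110 Δ3=0011011110 Δ4=0010011110 | 4Δ
t=1: Δ0=0010011110 Δ1=0010010110 | 1Δ

4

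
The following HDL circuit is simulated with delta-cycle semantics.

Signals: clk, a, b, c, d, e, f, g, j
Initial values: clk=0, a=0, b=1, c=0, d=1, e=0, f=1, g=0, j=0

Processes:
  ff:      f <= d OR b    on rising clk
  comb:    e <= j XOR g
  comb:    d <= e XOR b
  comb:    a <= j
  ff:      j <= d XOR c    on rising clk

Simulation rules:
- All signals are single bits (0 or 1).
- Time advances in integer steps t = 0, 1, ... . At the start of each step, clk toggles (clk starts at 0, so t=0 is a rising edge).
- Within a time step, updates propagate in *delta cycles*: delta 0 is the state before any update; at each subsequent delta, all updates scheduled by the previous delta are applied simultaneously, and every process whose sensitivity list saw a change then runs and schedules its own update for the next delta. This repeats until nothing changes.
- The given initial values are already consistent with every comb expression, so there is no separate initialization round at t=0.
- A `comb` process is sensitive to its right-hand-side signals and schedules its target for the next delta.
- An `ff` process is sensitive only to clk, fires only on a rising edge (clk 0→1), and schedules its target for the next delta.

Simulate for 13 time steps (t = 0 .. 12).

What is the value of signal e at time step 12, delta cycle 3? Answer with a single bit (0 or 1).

1

t0.Δ0 d=1 clk=0 f=1 g=0 a=0 b=1 e=0 j=0 c=0
t0.Δ1 d=1 clk=1 f=1 g=0 a=0 b=1 e=0 j=0 c=0
t0.Δ2 d=1 clk=1 f=1 g=0 a=0 b=1 e=0 j=1 c=0
t0.Δ3 d=1 clk=1 f=1 g=0 a=1 b=1 e=1 j=1 c=0
t0.Δ4 d=0 clk=1 f=1 g=0 a=1 b=1 e=1 j=1 c=0
t1.Δ0 d=0 clk=1 f=1 g=0 a=1 b=1 e=1 j=1 c=0
t1.Δ1 d=0 clk=0 f=1 g=0 a=1 b=1 e=1 j=1 c=0
t2.Δ0 d=0 clk=0 f=1 g=0 a=1 b=1 e=1 j=1 c=0
t2.Δ1 d=0 clk=1 f=1 g=0 a=1 b=1 e=1 j=1 c=0
t2.Δ2 d=0 clk=1 f=1 g=0 a=1 b=1 e=1 j=0 c=0
t2.Δ3 d=0 clk=1 f=1 g=0 a=0 b=1 e=0 j=0 c=0
t2.Δ4 d=1 clk=1 f=1 g=0 a=0 b=1 e=0 j=0 c=0
t3.Δ0 d=1 clk=1 f=1 g=0 a=0 b=1 e=0 j=0 c=0
t3.Δ1 d=1 clk=0 f=1 g=0 a=0 b=1 e=0 j=0 c=0
t4.Δ0 d=1 clk=0 f=1 g=0 a=0 b=1 e=0 j=0 c=0
t4.Δ1 d=1 clk=1 f=1 g=0 a=0 b=1 e=0 j=0 c=0
t4.Δ2 d=1 clk=1 f=1 g=0 a=0 b=1 e=0 j=1 c=0
t4.Δ3 d=1 clk=1 f=1 g=0 a=1 b=1 e=1 j=1 c=0
t4.Δ4 d=0 clk=1 f=1 g=0 a=1 b=1 e=1 j=1 c=0
t5.Δ0 d=0 clk=1 f=1 g=0 a=1 b=1 e=1 j=1 c=0
t5.Δ1 d=0 clk=0 f=1 g=0 a=1 b=1 e=1 j=1 c=0
t6.Δ0 d=0 clk=0 f=1 g=0 a=1 b=1 e=1 j=1 c=0
t6.Δ1 d=0 clk=1 f=1 g=0 a=1 b=1 e=1 j=1 c=0
t6.Δ2 d=0 clk=1 f=1 g=0 a=1 b=1 e=1 j=0 c=0
t6.Δ3 d=0 clk=1 f=1 g=0 a=0 b=1 e=0 j=0 c=0
t6.Δ4 d=1 clk=1 f=1 g=0 a=0 b=1 e=0 j=0 c=0
t7.Δ0 d=1 clk=1 f=1 g=0 a=0 b=1 e=0 j=0 c=0
t7.Δ1 d=1 clk=0 f=1 g=0 a=0 b=1 e=0 j=0 c=0
t8.Δ0 d=1 clk=0 f=1 g=0 a=0 b=1 e=0 j=0 c=0
t8.Δ1 d=1 clk=1 f=1 g=0 a=0 b=1 e=0 j=0 c=0
t8.Δ2 d=1 clk=1 f=1 g=0 a=0 b=1 e=0 j=1 c=0
t8.Δ3 d=1 clk=1 f=1 g=0 a=1 b=1 e=1 j=1 c=0
t8.Δ4 d=0 clk=1 f=1 g=0 a=1 b=1 e=1 j=1 c=0
t9.Δ0 d=0 clk=1 f=1 g=0 a=1 b=1 e=1 j=1 c=0
t9.Δ1 d=0 clk=0 f=1 g=0 a=1 b=1 e=1 j=1 c=0
t10.Δ0 d=0 clk=0 f=1 g=0 a=1 b=1 e=1 j=1 c=0
t10.Δ1 d=0 clk=1 f=1 g=0 a=1 b=1 e=1 j=1 c=0
t10.Δ2 d=0 clk=1 f=1 g=0 a=1 b=1 e=1 j=0 c=0
t10.Δ3 d=0 clk=1 f=1 g=0 a=0 b=1 e=0 j=0 c=0
t10.Δ4 d=1 clk=1 f=1 g=0 a=0 b=1 e=0 j=0 c=0
t11.Δ0 d=1 clk=1 f=1 g=0 a=0 b=1 e=0 j=0 c=0
t11.Δ1 d=1 clk=0 f=1 g=0 a=0 b=1 e=0 j=0 c=0
t12.Δ0 d=1 clk=0 f=1 g=0 a=0 b=1 e=0 j=0 c=0
t12.Δ1 d=1 clk=1 f=1 g=0 a=0 b=1 e=0 j=0 c=0
t12.Δ2 d=1 clk=1 f=1 g=0 a=0 b=1 e=0 j=1 c=0
t12.Δ3 d=1 clk=1 f=1 g=0 a=1 b=1 e=1 j=1 c=0
t12.Δ4 d=0 clk=1 f=1 g=0 a=1 b=1 e=1 j=1 c=0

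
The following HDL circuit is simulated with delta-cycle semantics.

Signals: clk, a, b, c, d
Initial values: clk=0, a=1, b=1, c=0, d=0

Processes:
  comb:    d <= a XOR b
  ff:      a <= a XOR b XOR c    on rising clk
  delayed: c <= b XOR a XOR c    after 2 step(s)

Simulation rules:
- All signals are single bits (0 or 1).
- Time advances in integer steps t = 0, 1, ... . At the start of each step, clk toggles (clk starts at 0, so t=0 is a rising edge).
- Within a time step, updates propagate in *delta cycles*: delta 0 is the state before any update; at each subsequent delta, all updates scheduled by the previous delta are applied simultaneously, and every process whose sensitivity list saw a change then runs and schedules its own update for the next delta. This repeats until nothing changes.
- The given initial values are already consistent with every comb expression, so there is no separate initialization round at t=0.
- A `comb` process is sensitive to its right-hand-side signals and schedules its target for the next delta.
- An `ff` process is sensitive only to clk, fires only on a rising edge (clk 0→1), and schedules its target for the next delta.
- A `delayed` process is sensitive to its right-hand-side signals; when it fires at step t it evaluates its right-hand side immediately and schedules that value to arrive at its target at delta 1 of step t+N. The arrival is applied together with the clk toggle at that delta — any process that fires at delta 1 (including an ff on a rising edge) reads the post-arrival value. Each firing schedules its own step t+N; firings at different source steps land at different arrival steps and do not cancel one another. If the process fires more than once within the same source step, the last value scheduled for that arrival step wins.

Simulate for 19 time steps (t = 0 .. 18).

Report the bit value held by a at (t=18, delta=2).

t0.Δ0 c=0 clk=0 b=1 d=0 a=1
t0.Δ1 c=0 clk=1 b=1 d=0 a=1
t0.Δ2 c=0 clk=1 b=1 d=0 a=0
t0.Δ3 c=0 clk=1 b=1 d=1 a=0
t1.Δ0 c=0 clk=1 b=1 d=1 a=0
t1.Δ1 c=0 clk=0 b=1 d=1 a=0
t2.Δ0 c=0 clk=0 b=1 d=1 a=0
t2.Δ1 c=1 clk=1 b=1 d=1 a=0
t3.Δ0 c=1 clk=1 b=1 d=1 a=0
t3.Δ1 c=1 clk=0 b=1 d=1 a=0
t4.Δ0 c=1 clk=0 b=1 d=1 a=0
t4.Δ1 c=0 clk=1 b=1 d=1 a=0
t4.Δ2 c=0 clk=1 b=1 d=1 a=1
t4.Δ3 c=0 clk=1 b=1 d=0 a=1
t5.Δ0 c=0 clk=1 b=1 d=0 a=1
t5.Δ1 c=0 clk=0 b=1 d=0 a=1
t6.Δ0 c=0 clk=0 b=1 d=0 a=1
t6.Δ1 c=0 clk=1 b=1 d=0 a=1
t6.Δ2 c=0 clk=1 b=1 d=0 a=0
t6.Δ3 c=0 clk=1 b=1 d=1 a=0
t7.Δ0 c=0 clk=1 b=1 d=1 a=0
t7.Δ1 c=0 clk=0 b=1 d=1 a=0
t8.Δ0 c=0 clk=0 b=1 d=1 a=0
t8.Δ1 c=1 clk=1 b=1 d=1 a=0
t9.Δ0 c=1 clk=1 b=1 d=1 a=0
t9.Δ1 c=1 clk=0 b=1 d=1 a=0
t10.Δ0 c=1 clk=0 b=1 d=1 a=0
t10.Δ1 c=0 clk=1 b=1 d=1 a=0
t10.Δ2 c=0 clk=1 b=1 d=1 a=1
t10.Δ3 c=0 clk=1 b=1 d=0 a=1
t11.Δ0 c=0 clk=1 b=1 d=0 a=1
t11.Δ1 c=0 clk=0 b=1 d=0 a=1
t12.Δ0 c=0 clk=0 b=1 d=0 a=1
t12.Δ1 c=0 clk=1 b=1 d=0 a=1
t12.Δ2 c=0 clk=1 b=1 d=0 a=0
t12.Δ3 c=0 clk=1 b=1 d=1 a=0
t13.Δ0 c=0 clk=1 b=1 d=1 a=0
t13.Δ1 c=0 clk=0 b=1 d=1 a=0
t14.Δ0 c=0 clk=0 b=1 d=1 a=0
t14.Δ1 c=1 clk=1 b=1 d=1 a=0
t15.Δ0 c=1 clk=1 b=1 d=1 a=0
t15.Δ1 c=1 clk=0 b=1 d=1 a=0
t16.Δ0 c=1 clk=0 b=1 d=1 a=0
t16.Δ1 c=0 clk=1 b=1 d=1 a=0
t16.Δ2 c=0 clk=1 b=1 d=1 a=1
t16.Δ3 c=0 clk=1 b=1 d=0 a=1
t17.Δ0 c=0 clk=1 b=1 d=0 a=1
t17.Δ1 c=0 clk=0 b=1 d=0 a=1
t18.Δ0 c=0 clk=0 b=1 d=0 a=1
t18.Δ1 c=0 clk=1 b=1 d=0 a=1
t18.Δ2 c=0 clk=1 b=1 d=0 a=0
t18.Δ3 c=0 clk=1 b=1 d=1 a=0

0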